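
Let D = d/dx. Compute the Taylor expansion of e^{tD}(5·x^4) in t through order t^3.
5 x \left(4 t^{3} + 6 t^{2} x + 4 t x^{2} + x^{3}\right)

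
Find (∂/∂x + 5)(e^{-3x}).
2 e^{- 3 x}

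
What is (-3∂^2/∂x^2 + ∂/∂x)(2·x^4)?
8 x^{2} \left(x - 9\right)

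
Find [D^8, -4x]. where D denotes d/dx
-32D^{7}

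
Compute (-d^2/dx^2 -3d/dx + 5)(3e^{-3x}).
15 e^{- 3 x}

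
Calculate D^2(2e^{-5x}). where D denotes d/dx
50 e^{- 5 x}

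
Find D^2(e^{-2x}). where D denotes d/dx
4 e^{- 2 x}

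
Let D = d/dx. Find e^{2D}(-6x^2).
- 6 x^{2} - 24 x - 24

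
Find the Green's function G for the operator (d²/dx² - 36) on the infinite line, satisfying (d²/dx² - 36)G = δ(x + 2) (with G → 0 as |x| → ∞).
-\frac{e^{-6|x + 2|}}{12}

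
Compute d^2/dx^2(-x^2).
-2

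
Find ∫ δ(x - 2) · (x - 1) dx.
1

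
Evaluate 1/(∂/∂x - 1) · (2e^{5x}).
\frac{e^{5 x}}{2}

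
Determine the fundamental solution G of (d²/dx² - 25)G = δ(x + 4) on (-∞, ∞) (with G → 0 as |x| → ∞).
-\frac{e^{-5|x + 4|}}{10}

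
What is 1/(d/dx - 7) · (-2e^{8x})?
- 2 e^{8 x}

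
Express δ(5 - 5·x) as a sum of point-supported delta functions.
\frac{\delta(x - 1)}{5}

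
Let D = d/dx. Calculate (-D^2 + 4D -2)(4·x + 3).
10 - 8 x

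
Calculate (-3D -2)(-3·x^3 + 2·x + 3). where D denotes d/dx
6 x^{3} + 27 x^{2} - 4 x - 12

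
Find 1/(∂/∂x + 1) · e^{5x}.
\frac{e^{5 x}}{6}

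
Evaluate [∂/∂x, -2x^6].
- 12 x^{5}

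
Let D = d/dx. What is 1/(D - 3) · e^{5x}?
\frac{e^{5 x}}{2}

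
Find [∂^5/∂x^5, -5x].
-25\frac{d^{4}}{dx^{4}}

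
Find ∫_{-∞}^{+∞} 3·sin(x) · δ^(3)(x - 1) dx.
3 \cos{\left(1 \right)}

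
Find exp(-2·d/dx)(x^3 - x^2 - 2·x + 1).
x^{3} - 7 x^{2} + 14 x - 7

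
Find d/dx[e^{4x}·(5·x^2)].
10 x \left(2 x + 1\right) e^{4 x}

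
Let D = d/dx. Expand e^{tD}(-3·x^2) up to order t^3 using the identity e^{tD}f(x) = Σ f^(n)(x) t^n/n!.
- 3 t^{2} - 6 t x - 3 x^{2}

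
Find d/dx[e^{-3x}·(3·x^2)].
3 x \left(2 - 3 x\right) e^{- 3 x}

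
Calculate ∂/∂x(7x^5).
35 x^{4}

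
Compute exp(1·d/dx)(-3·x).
- 3 x - 3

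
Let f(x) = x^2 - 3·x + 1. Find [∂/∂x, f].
2 x - 3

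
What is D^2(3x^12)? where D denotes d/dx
396 x^{10}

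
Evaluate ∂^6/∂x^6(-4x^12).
- 2661120 x^{6}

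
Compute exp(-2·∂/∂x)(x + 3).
x + 1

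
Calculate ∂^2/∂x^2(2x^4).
24 x^{2}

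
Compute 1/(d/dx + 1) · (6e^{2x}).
2 e^{2 x}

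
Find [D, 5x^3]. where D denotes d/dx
15 x^{2}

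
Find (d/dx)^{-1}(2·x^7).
\frac{x^{8}}{4}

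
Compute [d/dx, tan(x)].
\frac{1}{\cos^{2}{\left(x \right)}}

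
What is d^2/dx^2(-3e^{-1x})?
- 3 e^{- x}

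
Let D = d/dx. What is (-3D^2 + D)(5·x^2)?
10 x - 30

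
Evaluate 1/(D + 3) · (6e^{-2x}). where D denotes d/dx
6 e^{- 2 x}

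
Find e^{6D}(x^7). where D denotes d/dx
x^{7} + 42 x^{6} + 756 x^{5} + 7560 x^{4} + 45360 x^{3} + 163296 x^{2} + 326592 x + 279936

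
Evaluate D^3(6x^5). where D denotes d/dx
360 x^{2}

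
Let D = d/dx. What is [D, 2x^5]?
10 x^{4}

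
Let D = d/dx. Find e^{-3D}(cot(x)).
\cot{\left(x - 3 \right)}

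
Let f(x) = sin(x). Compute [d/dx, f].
\cos{\left(x \right)}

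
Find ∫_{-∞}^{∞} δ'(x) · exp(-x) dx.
1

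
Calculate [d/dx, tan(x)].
\frac{1}{\cos^{2}{\left(x \right)}}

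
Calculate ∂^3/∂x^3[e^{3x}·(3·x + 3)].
81 \left(x + 2\right) e^{3 x}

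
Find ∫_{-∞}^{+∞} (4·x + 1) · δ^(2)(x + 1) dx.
0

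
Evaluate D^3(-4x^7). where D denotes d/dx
- 840 x^{4}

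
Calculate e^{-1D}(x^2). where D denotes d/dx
x^{2} - 2 x + 1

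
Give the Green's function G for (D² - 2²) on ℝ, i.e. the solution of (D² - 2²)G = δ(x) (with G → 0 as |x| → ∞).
-\frac{e^{-2|x|}}{4}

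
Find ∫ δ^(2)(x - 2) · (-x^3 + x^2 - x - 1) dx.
-10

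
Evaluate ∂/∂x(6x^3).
18 x^{2}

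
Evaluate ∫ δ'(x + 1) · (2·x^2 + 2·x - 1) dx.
2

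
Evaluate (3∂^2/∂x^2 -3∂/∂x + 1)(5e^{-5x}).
455 e^{- 5 x}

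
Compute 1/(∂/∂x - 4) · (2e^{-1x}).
- \frac{2 e^{- x}}{5}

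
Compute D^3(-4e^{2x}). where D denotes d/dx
- 32 e^{2 x}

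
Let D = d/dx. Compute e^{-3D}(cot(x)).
\cot{\left(x - 3 \right)}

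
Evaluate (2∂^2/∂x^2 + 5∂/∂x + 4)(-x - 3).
- 4 x - 17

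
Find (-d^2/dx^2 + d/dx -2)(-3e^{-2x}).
24 e^{- 2 x}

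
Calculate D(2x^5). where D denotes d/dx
10 x^{4}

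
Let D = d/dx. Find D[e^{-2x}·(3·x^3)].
x^{2} \left(9 - 6 x\right) e^{- 2 x}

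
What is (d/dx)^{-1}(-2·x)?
- x^{2}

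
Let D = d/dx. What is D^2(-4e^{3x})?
- 36 e^{3 x}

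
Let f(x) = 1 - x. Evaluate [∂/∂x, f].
-1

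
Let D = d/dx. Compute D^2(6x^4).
72 x^{2}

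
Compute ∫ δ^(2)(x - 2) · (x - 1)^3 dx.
6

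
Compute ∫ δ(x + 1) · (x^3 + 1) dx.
0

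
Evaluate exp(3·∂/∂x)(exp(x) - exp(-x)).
2 \sinh{\left(x + 3 \right)}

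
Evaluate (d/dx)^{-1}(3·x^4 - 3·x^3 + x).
\frac{3 x^{5}}{5} - \frac{3 x^{4}}{4} + \frac{x^{2}}{2}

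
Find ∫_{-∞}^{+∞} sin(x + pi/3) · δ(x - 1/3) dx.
\sin{\left(\frac{1}{3} + \frac{\pi}{3} \right)}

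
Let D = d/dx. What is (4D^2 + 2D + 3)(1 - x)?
1 - 3 x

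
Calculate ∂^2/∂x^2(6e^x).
6 e^{x}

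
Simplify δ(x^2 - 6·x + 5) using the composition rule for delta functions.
\frac{\delta(x - 5) + \delta(x - 1)}{4}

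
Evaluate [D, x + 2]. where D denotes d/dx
1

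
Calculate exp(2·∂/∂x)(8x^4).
8 x^{4} + 64 x^{3} + 192 x^{2} + 256 x + 128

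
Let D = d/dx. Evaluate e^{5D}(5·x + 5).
5 x + 30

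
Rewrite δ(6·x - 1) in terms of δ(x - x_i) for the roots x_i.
\frac{\delta(x - 1/6)}{6}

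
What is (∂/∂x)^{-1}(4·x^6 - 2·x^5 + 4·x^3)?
\frac{4 x^{7}}{7} - \frac{x^{6}}{3} + x^{4}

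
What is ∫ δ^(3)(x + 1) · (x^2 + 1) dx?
0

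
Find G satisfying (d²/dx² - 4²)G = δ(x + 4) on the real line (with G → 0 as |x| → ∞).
-\frac{e^{-4|x + 4|}}{8}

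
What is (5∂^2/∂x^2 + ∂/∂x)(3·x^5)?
15 x^{3} \left(x + 20\right)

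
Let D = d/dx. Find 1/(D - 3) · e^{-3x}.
- \frac{e^{- 3 x}}{6}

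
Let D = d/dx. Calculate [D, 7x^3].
21 x^{2}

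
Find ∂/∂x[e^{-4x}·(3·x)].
3 \left(1 - 4 x\right) e^{- 4 x}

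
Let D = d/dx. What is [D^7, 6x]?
42D^{6}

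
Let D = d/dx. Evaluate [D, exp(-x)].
- e^{- x}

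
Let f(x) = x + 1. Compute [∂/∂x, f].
1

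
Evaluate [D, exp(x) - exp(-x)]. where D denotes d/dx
2 \cosh{\left(x \right)}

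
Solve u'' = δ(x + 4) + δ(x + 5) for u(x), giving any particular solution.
\frac{|x + 4|}{2} + \frac{|x + 5|}{2}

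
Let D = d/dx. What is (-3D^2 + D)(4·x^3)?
12 x \left(x - 6\right)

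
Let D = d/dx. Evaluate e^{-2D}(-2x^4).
- 2 x^{4} + 16 x^{3} - 48 x^{2} + 64 x - 32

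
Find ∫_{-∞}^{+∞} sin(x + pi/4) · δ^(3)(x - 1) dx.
\cos{\left(\frac{\pi}{4} + 1 \right)}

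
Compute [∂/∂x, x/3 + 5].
\frac{1}{3}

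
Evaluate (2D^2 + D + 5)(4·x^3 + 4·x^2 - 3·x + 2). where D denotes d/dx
20 x^{3} + 32 x^{2} + 41 x + 23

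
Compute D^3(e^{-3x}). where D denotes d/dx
- 27 e^{- 3 x}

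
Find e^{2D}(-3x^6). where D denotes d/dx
- 3 x^{6} - 36 x^{5} - 180 x^{4} - 480 x^{3} - 720 x^{2} - 576 x - 192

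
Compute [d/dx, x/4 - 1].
\frac{1}{4}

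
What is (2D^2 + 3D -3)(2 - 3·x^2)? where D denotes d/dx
9 x^{2} - 18 x - 18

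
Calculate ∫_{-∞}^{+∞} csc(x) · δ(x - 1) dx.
\csc{\left(1 \right)}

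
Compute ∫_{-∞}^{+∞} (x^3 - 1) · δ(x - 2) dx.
7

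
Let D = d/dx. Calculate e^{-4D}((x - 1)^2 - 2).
x^{2} - 10 x + 23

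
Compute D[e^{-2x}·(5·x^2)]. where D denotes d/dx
10 x \left(1 - x\right) e^{- 2 x}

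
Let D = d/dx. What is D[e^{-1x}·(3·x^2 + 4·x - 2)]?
\left(- 3 x^{2} + 2 x + 6\right) e^{- x}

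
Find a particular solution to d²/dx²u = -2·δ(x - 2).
-|x - 2|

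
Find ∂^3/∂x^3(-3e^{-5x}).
375 e^{- 5 x}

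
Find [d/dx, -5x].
-5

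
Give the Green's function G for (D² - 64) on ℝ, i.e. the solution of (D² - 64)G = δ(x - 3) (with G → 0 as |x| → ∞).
-\frac{e^{-8|x - 3|}}{16}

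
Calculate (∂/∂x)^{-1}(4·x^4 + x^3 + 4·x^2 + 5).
\frac{4 x^{5}}{5} + \frac{x^{4}}{4} + \frac{4 x^{3}}{3} + 5 x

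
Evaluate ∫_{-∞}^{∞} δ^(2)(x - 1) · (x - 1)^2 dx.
2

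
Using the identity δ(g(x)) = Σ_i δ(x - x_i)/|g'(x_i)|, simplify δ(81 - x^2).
\frac{\delta(x - 9) + \delta(x + 9)}{18}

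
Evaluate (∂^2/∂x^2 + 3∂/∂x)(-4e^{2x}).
- 40 e^{2 x}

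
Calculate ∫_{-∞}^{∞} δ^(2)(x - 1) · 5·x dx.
0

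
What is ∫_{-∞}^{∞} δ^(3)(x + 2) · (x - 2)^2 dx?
0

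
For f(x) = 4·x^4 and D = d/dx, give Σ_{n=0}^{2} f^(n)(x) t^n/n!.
4 x^{2} \left(6 t^{2} + 4 t x + x^{2}\right)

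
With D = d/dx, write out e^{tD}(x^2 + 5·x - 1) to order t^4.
t^{2} + t \left(2 x + 5\right) + x^{2} + 5 x - 1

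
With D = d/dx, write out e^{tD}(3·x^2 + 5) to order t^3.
3 t^{2} + 6 t x + 3 x^{2} + 5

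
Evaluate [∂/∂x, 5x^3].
15 x^{2}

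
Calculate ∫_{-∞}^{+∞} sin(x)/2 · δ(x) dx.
0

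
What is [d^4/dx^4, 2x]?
8\frac{d^{3}}{dx^{3}}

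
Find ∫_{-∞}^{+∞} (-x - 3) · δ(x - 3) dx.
-6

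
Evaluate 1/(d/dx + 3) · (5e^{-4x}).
- 5 e^{- 4 x}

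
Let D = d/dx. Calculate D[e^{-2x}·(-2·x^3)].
x^{2} \left(4 x - 6\right) e^{- 2 x}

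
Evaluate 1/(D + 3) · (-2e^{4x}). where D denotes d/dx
- \frac{2 e^{4 x}}{7}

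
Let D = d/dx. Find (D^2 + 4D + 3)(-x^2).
- 3 x^{2} - 8 x - 2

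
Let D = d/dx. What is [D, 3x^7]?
21 x^{6}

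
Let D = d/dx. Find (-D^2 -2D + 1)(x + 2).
x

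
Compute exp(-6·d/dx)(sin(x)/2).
\frac{\sin{\left(x - 6 \right)}}{2}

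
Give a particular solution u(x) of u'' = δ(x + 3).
\frac{|x + 3|}{2}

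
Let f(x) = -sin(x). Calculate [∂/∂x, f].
- \cos{\left(x \right)}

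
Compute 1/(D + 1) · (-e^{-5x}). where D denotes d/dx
\frac{e^{- 5 x}}{4}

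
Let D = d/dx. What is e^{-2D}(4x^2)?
4 x^{2} - 16 x + 16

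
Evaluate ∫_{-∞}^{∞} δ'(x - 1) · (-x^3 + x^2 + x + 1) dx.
0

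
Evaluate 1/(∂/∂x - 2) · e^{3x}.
e^{3 x}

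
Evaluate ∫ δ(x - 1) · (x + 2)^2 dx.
9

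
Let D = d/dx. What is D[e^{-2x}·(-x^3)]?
x^{2} \left(2 x - 3\right) e^{- 2 x}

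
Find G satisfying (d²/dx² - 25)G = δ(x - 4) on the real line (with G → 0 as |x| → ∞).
-\frac{e^{-5|x - 4|}}{10}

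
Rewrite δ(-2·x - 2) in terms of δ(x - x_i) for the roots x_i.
\frac{\delta(x + 1)}{2}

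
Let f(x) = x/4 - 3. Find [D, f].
\frac{1}{4}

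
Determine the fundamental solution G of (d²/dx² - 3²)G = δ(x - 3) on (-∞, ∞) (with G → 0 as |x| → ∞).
-\frac{e^{-3|x - 3|}}{6}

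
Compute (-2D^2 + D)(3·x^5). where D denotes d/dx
15 x^{3} \left(x - 8\right)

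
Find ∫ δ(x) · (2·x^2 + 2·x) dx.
0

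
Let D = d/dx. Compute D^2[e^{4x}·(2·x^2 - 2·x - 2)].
\left(32 x^{2} - 44\right) e^{4 x}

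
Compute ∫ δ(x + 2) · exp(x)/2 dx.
\frac{1}{2 e^{2}}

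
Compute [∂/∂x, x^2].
2 x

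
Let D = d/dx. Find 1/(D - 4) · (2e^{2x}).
- e^{2 x}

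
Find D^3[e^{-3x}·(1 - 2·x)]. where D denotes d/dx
27 \left(2 x - 3\right) e^{- 3 x}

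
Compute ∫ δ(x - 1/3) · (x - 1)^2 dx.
\frac{4}{9}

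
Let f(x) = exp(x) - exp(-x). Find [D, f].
2 \cosh{\left(x \right)}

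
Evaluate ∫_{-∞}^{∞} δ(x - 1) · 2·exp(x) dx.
2 e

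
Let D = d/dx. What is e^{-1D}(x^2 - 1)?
x \left(x - 2\right)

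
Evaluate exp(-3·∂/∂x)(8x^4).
8 x^{4} - 96 x^{3} + 432 x^{2} - 864 x + 648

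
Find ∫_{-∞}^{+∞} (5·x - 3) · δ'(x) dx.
-5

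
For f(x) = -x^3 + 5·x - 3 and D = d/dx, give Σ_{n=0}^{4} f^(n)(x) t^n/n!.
- t^{3} - 3 t^{2} x - t \left(3 x^{2} - 5\right) - x^{3} + 5 x - 3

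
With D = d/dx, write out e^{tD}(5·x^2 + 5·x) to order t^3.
5 t^{2} + 5 t \left(2 x + 1\right) + 5 x^{2} + 5 x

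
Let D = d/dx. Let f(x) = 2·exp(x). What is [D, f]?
2 e^{x}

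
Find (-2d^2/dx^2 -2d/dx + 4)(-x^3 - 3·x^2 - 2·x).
- 4 x^{3} - 6 x^{2} + 16 x + 16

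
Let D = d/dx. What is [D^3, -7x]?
-21D^{2}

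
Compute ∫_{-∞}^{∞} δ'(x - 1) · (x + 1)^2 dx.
-4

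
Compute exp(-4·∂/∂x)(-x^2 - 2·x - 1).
- x^{2} + 6 x - 9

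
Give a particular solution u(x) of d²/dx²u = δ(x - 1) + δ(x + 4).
\frac{|x - 1|}{2} + \frac{|x + 4|}{2}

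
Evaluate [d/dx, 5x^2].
10 x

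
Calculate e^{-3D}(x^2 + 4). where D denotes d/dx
x^{2} - 6 x + 13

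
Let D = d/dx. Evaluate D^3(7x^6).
840 x^{3}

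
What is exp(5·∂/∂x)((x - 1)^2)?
x^{2} + 8 x + 16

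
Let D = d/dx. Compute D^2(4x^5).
80 x^{3}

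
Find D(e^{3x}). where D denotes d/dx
3 e^{3 x}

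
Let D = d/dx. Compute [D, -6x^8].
- 48 x^{7}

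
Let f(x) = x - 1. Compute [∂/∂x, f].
1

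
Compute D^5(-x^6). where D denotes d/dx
- 720 x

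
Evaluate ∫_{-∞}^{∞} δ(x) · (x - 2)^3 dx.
-8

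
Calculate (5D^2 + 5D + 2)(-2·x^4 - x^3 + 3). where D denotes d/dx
- 4 x^{4} - 42 x^{3} - 135 x^{2} - 30 x + 6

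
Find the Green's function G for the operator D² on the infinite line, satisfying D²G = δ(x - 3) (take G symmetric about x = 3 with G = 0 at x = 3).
\frac{|x - 3|}{2}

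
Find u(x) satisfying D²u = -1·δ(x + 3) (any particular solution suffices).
-\frac{|x + 3|}{2}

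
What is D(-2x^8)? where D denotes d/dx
- 16 x^{7}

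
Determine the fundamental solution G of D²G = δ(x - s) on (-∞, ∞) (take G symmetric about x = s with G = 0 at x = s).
\frac{|x - s|}{2}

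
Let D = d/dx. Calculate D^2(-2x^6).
- 60 x^{4}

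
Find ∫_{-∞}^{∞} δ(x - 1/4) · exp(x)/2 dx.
\frac{e^{\frac{1}{4}}}{2}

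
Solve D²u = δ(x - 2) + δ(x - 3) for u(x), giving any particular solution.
\frac{|x - 2|}{2} + \frac{|x - 3|}{2}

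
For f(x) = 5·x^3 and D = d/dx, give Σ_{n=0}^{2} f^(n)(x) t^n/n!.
5 x \left(3 t^{2} + 3 t x + x^{2}\right)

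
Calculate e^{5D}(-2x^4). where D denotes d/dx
- 2 x^{4} - 40 x^{3} - 300 x^{2} - 1000 x - 1250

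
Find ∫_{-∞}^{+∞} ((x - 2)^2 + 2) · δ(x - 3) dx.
3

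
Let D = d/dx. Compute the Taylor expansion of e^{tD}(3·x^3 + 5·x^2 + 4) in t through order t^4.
3 t^{3} + t^{2} \left(9 x + 5\right) + t x \left(9 x + 10\right) + 3 x^{3} + 5 x^{2} + 4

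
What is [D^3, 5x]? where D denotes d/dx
15D^{2}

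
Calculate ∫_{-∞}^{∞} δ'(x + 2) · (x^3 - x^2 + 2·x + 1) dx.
-18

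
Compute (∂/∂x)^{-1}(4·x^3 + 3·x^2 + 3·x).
x^{4} + x^{3} + \frac{3 x^{2}}{2}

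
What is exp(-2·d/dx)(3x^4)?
3 x^{4} - 24 x^{3} + 72 x^{2} - 96 x + 48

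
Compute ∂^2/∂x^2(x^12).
132 x^{10}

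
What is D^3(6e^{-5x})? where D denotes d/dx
- 750 e^{- 5 x}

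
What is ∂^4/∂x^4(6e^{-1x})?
6 e^{- x}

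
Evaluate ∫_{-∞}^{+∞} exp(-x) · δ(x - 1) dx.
e^{-1}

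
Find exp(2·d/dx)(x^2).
x^{2} + 4 x + 4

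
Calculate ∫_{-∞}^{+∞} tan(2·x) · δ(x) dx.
0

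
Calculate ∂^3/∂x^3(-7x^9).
- 3528 x^{6}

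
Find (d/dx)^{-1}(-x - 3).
- \frac{x^{2}}{2} - 3 x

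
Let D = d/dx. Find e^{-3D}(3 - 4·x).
15 - 4 x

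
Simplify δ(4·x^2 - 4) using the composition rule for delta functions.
\frac{\delta(x - 1) + \delta(x + 1)}{8}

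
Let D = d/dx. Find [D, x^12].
12 x^{11}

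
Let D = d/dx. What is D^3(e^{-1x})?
- e^{- x}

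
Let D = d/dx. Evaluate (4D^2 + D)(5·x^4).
20 x^{2} \left(x + 12\right)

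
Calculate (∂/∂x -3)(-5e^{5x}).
- 10 e^{5 x}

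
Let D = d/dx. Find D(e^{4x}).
4 e^{4 x}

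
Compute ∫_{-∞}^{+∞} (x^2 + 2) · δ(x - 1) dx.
3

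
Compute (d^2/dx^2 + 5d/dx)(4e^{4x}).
144 e^{4 x}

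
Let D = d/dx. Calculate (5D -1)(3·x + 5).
10 - 3 x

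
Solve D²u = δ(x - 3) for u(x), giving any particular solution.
\frac{|x - 3|}{2}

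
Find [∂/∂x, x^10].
10 x^{9}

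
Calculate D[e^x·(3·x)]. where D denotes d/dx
3 \left(x + 1\right) e^{x}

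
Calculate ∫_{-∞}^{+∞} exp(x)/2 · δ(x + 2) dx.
\frac{1}{2 e^{2}}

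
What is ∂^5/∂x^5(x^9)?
15120 x^{4}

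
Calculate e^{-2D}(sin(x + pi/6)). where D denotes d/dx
\sin{\left(x - 2 + \frac{\pi}{6} \right)}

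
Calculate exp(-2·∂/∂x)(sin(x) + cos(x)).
\sqrt{2} \cos{\left(- x + \frac{\pi}{4} + 2 \right)}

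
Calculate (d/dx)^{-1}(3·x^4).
\frac{3 x^{5}}{5}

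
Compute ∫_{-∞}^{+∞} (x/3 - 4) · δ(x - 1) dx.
- \frac{11}{3}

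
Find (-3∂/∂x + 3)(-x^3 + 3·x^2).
3 x \left(- x^{2} + 6 x - 6\right)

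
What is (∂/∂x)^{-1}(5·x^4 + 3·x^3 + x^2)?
x^{5} + \frac{3 x^{4}}{4} + \frac{x^{3}}{3}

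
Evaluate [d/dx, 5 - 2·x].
-2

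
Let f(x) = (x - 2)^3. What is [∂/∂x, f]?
3 \left(x - 2\right)^{2}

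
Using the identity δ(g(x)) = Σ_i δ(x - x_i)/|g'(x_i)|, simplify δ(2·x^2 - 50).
\frac{\delta(x - 5) + \delta(x + 5)}{20}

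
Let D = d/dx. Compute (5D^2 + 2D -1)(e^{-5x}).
114 e^{- 5 x}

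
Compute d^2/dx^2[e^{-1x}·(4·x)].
4 \left(x - 2\right) e^{- x}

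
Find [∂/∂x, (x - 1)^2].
2 x - 2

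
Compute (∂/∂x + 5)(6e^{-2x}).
18 e^{- 2 x}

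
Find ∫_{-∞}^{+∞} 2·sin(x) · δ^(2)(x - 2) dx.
- 2 \sin{\left(2 \right)}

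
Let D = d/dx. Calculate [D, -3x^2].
- 6 x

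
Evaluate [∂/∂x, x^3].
3 x^{2}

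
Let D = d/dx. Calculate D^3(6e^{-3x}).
- 162 e^{- 3 x}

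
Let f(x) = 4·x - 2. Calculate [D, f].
4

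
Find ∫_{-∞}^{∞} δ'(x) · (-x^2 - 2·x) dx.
2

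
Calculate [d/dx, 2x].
2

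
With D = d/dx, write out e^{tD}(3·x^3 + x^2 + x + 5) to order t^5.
3 t^{3} + t^{2} \left(9 x + 1\right) + t \left(9 x^{2} + 2 x + 1\right) + 3 x^{3} + x^{2} + x + 5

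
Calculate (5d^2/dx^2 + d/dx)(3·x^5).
15 x^{3} \left(x + 20\right)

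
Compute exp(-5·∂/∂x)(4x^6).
4 x^{6} - 120 x^{5} + 1500 x^{4} - 10000 x^{3} + 37500 x^{2} - 75000 x + 62500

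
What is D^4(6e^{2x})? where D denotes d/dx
96 e^{2 x}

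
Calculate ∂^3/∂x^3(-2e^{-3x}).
54 e^{- 3 x}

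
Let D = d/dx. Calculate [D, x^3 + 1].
3 x^{2}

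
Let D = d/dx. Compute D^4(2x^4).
48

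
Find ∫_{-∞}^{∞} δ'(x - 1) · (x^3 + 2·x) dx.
-5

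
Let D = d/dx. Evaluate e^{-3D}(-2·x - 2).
4 - 2 x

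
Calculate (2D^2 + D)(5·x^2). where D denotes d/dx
10 x + 20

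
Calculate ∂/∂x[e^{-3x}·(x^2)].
x \left(2 - 3 x\right) e^{- 3 x}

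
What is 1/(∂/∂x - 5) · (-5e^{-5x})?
\frac{e^{- 5 x}}{2}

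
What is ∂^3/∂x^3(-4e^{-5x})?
500 e^{- 5 x}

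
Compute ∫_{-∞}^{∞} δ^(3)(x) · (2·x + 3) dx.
0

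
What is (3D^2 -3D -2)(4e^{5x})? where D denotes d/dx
232 e^{5 x}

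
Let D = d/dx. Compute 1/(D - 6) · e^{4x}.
- \frac{e^{4 x}}{2}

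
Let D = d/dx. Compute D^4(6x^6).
2160 x^{2}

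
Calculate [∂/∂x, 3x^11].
33 x^{10}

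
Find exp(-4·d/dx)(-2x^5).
- 2 x^{5} + 40 x^{4} - 320 x^{3} + 1280 x^{2} - 2560 x + 2048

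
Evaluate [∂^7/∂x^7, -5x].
-35\frac{d^{6}}{dx^{6}}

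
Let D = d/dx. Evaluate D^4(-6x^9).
- 18144 x^{5}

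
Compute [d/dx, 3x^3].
9 x^{2}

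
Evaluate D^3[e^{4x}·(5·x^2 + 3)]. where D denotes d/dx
\left(320 x^{2} + 480 x + 312\right) e^{4 x}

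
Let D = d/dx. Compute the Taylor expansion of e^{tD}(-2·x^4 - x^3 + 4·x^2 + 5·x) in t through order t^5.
- 2 t^{4} - t^{3} \left(8 x + 1\right) - t^{2} \left(12 x^{2} + 3 x - 4\right) - t \left(8 x^{3} + 3 x^{2} - 8 x - 5\right) - 2 x^{4} - x^{3} + 4 x^{2} + 5 x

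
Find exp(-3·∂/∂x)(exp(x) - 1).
e^{x - 3} - 1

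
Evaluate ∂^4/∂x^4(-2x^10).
- 10080 x^{6}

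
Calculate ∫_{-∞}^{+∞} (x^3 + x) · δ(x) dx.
0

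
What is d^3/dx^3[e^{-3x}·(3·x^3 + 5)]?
9 \left(- 9 x^{3} + 27 x^{2} - 18 x - 13\right) e^{- 3 x}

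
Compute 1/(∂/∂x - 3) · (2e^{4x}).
2 e^{4 x}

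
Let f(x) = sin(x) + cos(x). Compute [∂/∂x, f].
- \sin{\left(x \right)} + \cos{\left(x \right)}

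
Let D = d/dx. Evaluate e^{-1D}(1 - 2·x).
3 - 2 x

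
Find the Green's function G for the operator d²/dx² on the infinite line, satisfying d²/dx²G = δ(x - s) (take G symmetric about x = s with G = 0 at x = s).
\frac{|x - s|}{2}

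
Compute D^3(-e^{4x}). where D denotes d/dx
- 64 e^{4 x}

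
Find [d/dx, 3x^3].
9 x^{2}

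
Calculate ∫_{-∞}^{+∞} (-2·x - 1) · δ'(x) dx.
2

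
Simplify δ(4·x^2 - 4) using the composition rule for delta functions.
\frac{\delta(x - 1) + \delta(x + 1)}{8}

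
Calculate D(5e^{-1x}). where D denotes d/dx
- 5 e^{- x}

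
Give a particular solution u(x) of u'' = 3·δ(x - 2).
\frac{3|x - 2|}{2}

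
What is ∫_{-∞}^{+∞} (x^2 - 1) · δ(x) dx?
-1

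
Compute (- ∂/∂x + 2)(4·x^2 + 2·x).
8 x^{2} - 4 x - 2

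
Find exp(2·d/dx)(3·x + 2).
3 x + 8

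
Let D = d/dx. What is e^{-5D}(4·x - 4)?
4 x - 24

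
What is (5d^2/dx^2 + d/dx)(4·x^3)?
12 x \left(x + 10\right)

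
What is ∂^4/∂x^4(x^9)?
3024 x^{5}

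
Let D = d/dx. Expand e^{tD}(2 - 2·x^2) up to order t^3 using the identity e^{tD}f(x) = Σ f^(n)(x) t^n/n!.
- 2 t^{2} - 4 t x - 2 x^{2} + 2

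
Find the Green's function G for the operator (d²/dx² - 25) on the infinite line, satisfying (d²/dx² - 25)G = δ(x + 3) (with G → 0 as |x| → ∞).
-\frac{e^{-5|x + 3|}}{10}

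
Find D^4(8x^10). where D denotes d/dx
40320 x^{6}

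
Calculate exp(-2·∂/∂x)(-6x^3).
- 6 x^{3} + 36 x^{2} - 72 x + 48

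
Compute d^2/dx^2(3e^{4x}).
48 e^{4 x}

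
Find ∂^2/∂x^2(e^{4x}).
16 e^{4 x}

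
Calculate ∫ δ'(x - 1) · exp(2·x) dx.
- 2 e^{2}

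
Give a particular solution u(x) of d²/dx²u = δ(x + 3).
\frac{|x + 3|}{2}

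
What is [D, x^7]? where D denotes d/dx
7 x^{6}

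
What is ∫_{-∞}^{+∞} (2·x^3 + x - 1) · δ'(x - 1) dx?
-7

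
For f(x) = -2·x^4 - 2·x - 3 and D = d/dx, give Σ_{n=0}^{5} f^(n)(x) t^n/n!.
- 2 t^{4} - 8 t^{3} x - 12 t^{2} x^{2} - 2 t \left(4 x^{3} + 1\right) - 2 x^{4} - 2 x - 3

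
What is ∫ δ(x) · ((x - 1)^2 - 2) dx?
-1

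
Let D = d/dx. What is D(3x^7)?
21 x^{6}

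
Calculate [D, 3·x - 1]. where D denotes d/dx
3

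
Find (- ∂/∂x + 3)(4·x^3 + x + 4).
12 x^{3} - 12 x^{2} + 3 x + 11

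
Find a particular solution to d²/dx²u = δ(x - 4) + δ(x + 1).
\frac{|x - 4|}{2} + \frac{|x + 1|}{2}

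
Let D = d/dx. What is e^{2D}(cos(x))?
\cos{\left(x + 2 \right)}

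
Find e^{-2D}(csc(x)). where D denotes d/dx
\csc{\left(x - 2 \right)}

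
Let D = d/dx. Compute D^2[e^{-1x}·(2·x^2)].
2 \left(x^{2} - 4 x + 2\right) e^{- x}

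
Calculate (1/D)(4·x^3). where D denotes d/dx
x^{4}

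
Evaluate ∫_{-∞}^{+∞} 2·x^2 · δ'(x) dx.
0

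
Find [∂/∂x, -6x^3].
- 18 x^{2}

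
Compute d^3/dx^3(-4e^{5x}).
- 500 e^{5 x}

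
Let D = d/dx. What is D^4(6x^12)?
71280 x^{8}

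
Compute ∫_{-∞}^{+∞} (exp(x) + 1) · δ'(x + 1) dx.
- \frac{1}{e}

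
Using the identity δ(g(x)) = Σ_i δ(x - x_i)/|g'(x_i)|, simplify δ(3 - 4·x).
\frac{\delta(x - 3/4)}{4}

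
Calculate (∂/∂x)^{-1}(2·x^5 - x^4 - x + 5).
\frac{x^{6}}{3} - \frac{x^{5}}{5} - \frac{x^{2}}{2} + 5 x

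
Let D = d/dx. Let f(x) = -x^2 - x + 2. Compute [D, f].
- 2 x - 1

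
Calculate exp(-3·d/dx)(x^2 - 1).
x^{2} - 6 x + 8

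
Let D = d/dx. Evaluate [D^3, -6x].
-18D^{2}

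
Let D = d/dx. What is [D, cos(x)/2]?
- \frac{\sin{\left(x \right)}}{2}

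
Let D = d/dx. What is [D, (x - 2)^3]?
3 \left(x - 2\right)^{2}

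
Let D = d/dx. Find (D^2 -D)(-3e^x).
0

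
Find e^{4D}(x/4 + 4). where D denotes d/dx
\frac{x}{4} + 5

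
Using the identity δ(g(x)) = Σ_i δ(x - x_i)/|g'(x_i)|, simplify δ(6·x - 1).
\frac{\delta(x - 1/6)}{6}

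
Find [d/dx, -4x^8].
- 32 x^{7}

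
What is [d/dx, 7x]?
7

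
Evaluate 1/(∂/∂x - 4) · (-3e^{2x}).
\frac{3 e^{2 x}}{2}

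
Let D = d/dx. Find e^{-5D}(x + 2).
x - 3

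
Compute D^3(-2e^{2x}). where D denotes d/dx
- 16 e^{2 x}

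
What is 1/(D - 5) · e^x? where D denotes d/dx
- \frac{e^{x}}{4}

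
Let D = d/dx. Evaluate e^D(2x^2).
2 x^{2} + 4 x + 2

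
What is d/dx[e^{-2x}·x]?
\left(1 - 2 x\right) e^{- 2 x}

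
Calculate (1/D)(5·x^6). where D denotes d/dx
\frac{5 x^{7}}{7}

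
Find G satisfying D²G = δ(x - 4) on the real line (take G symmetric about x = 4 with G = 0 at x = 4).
\frac{|x - 4|}{2}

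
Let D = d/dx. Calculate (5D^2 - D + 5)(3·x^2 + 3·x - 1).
15 x^{2} + 9 x + 22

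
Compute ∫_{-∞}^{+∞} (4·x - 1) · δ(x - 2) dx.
7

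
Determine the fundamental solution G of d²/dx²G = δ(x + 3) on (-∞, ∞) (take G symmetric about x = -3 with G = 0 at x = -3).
\frac{|x + 3|}{2}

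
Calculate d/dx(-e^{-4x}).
4 e^{- 4 x}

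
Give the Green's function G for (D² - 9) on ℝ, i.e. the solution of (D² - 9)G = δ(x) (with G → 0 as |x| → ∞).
-\frac{e^{-3|x|}}{6}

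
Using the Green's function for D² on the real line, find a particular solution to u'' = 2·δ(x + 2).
|x + 2|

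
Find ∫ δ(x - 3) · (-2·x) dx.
-6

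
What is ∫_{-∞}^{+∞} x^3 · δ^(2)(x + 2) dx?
-12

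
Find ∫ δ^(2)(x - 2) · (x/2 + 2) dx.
0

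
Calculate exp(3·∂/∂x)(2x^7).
2 x^{7} + 42 x^{6} + 378 x^{5} + 1890 x^{4} + 5670 x^{3} + 10206 x^{2} + 10206 x + 4374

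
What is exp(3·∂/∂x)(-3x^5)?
- 3 x^{5} - 45 x^{4} - 270 x^{3} - 810 x^{2} - 1215 x - 729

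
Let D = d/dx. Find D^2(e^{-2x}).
4 e^{- 2 x}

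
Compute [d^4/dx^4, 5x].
20\frac{d^{3}}{dx^{3}}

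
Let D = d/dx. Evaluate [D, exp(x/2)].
\frac{e^{\frac{x}{2}}}{2}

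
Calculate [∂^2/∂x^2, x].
2\frac{d}{dx}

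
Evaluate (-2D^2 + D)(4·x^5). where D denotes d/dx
20 x^{3} \left(x - 8\right)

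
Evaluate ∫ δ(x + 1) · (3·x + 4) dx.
1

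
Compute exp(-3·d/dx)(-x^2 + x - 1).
- x^{2} + 7 x - 13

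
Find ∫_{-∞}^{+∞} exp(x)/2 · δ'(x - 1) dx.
- \frac{e}{2}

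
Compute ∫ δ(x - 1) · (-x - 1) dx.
-2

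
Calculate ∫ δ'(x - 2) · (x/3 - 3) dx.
- \frac{1}{3}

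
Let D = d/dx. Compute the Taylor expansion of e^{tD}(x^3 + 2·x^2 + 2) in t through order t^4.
t^{3} + t^{2} \left(3 x + 2\right) + t x \left(3 x + 4\right) + x^{3} + 2 x^{2} + 2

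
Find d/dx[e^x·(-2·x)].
2 \left(- x - 1\right) e^{x}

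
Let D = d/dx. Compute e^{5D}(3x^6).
3 x^{6} + 90 x^{5} + 1125 x^{4} + 7500 x^{3} + 28125 x^{2} + 56250 x + 46875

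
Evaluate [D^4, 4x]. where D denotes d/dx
16D^{3}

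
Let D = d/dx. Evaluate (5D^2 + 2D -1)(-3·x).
3 x - 6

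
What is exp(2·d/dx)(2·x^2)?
2 x^{2} + 8 x + 8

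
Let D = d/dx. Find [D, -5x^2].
- 10 x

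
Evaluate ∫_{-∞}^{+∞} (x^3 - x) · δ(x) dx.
0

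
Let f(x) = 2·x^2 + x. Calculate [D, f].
4 x + 1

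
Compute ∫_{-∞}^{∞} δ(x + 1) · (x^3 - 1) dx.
-2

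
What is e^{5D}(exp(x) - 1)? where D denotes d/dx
e^{x + 5} - 1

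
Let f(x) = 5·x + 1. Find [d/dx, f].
5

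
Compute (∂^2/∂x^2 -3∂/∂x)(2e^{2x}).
- 4 e^{2 x}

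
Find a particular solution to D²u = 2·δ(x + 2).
|x + 2|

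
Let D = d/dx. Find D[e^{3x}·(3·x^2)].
3 x \left(3 x + 2\right) e^{3 x}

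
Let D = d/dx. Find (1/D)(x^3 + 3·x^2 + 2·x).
\frac{x^{4}}{4} + x^{3} + x^{2}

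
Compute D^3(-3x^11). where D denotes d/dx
- 2970 x^{8}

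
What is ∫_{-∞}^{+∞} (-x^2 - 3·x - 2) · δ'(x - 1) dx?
5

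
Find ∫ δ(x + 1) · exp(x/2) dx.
e^{- \frac{1}{2}}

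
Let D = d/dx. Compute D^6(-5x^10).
- 756000 x^{4}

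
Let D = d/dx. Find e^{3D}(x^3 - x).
x^{3} + 9 x^{2} + 26 x + 24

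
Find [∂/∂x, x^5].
5 x^{4}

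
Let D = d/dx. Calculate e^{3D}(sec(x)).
\sec{\left(x + 3 \right)}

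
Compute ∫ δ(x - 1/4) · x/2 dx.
\frac{1}{8}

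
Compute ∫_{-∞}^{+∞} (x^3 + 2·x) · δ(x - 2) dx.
12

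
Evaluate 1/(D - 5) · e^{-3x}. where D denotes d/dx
- \frac{e^{- 3 x}}{8}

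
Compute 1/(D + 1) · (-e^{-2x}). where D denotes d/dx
e^{- 2 x}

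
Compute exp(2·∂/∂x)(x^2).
x^{2} + 4 x + 4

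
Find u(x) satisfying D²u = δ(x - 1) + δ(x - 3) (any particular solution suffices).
\frac{|x - 1|}{2} + \frac{|x - 3|}{2}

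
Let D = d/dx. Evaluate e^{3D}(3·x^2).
3 x^{2} + 18 x + 27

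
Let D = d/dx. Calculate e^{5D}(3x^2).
3 x^{2} + 30 x + 75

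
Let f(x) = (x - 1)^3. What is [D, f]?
3 \left(x - 1\right)^{2}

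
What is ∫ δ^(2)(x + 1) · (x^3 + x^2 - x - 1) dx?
-4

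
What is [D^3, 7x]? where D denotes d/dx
21D^{2}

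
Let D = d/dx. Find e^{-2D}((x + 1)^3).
x^{3} - 3 x^{2} + 3 x - 1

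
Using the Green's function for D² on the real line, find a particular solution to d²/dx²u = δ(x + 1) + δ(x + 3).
\frac{|x + 1|}{2} + \frac{|x + 3|}{2}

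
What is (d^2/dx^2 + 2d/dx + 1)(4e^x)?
16 e^{x}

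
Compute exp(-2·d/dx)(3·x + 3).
3 x - 3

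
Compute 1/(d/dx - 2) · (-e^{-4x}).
\frac{e^{- 4 x}}{6}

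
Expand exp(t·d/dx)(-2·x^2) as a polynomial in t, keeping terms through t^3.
- 2 t^{2} - 4 t x - 2 x^{2}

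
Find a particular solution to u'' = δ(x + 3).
\frac{|x + 3|}{2}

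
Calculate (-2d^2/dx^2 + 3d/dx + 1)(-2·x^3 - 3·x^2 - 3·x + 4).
- 2 x^{3} - 21 x^{2} + 3 x + 7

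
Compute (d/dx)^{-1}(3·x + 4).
\frac{3 x^{2}}{2} + 4 x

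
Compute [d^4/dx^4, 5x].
20\frac{d^{3}}{dx^{3}}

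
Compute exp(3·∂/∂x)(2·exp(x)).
2 e^{x + 3}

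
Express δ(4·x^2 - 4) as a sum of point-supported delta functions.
\frac{\delta(x - 1) + \delta(x + 1)}{8}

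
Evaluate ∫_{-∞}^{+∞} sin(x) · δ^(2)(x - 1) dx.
- \sin{\left(1 \right)}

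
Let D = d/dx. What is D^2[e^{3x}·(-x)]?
\left(- 9 x - 6\right) e^{3 x}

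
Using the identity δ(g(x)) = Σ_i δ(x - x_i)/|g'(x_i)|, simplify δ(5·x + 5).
\frac{\delta(x + 1)}{5}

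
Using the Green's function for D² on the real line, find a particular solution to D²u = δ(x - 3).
\frac{|x - 3|}{2}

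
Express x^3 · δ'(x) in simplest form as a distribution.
0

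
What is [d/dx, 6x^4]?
24 x^{3}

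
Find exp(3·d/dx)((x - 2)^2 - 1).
x \left(x + 2\right)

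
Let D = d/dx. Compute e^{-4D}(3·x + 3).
3 x - 9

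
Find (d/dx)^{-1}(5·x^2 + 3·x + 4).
\frac{5 x^{3}}{3} + \frac{3 x^{2}}{2} + 4 x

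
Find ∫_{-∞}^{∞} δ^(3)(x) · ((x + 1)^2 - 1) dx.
0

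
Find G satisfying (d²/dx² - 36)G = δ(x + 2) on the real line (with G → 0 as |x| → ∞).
-\frac{e^{-6|x + 2|}}{12}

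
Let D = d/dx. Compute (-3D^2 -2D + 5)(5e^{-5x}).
- 300 e^{- 5 x}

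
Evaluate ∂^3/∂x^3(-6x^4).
- 144 x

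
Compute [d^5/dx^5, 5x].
25\frac{d^{4}}{dx^{4}}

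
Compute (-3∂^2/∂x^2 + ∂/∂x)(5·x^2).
10 x - 30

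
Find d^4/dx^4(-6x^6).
- 2160 x^{2}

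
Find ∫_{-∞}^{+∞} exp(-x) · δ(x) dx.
1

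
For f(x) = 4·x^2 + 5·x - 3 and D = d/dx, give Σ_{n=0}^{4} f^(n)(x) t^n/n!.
4 t^{2} + t \left(8 x + 5\right) + 4 x^{2} + 5 x - 3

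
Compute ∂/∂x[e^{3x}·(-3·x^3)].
9 x^{2} \left(- x - 1\right) e^{3 x}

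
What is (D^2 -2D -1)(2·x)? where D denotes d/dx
- 2 x - 4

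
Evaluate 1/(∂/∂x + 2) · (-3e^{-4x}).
\frac{3 e^{- 4 x}}{2}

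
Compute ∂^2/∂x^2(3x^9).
216 x^{7}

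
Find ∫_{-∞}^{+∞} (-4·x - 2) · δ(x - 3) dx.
-14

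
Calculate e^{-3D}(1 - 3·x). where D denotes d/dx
10 - 3 x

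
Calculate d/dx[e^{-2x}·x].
\left(1 - 2 x\right) e^{- 2 x}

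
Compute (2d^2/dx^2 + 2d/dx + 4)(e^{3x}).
28 e^{3 x}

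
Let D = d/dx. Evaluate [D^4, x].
4D^{3}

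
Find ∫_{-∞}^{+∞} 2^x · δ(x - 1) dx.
2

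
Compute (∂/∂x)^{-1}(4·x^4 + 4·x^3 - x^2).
\frac{4 x^{5}}{5} + x^{4} - \frac{x^{3}}{3}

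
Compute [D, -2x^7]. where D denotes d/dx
- 14 x^{6}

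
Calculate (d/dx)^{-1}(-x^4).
- \frac{x^{5}}{5}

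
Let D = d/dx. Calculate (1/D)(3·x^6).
\frac{3 x^{7}}{7}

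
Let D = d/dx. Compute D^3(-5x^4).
- 120 x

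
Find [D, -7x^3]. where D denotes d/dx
- 21 x^{2}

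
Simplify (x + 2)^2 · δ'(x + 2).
0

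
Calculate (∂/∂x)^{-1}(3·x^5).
\frac{x^{6}}{2}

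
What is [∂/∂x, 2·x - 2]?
2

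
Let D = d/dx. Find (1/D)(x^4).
\frac{x^{5}}{5}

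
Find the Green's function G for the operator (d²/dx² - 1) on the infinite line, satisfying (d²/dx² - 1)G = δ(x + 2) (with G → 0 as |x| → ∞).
-\frac{e^{-|x + 2|}}{2}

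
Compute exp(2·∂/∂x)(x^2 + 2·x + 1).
x^{2} + 6 x + 9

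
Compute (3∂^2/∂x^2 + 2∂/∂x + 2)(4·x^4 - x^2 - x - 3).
8 x^{4} + 32 x^{3} + 142 x^{2} - 6 x - 14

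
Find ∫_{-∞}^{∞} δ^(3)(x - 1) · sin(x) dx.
\cos{\left(1 \right)}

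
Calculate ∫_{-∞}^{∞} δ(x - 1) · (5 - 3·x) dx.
2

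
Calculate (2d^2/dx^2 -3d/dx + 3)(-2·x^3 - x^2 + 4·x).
- 6 x^{3} + 15 x^{2} - 6 x - 16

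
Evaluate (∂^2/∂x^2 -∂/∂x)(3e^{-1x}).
6 e^{- x}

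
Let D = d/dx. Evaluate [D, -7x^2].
- 14 x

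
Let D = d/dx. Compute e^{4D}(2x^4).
2 x^{4} + 32 x^{3} + 192 x^{2} + 512 x + 512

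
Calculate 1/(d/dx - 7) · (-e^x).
\frac{e^{x}}{6}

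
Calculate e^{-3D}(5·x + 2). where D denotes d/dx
5 x - 13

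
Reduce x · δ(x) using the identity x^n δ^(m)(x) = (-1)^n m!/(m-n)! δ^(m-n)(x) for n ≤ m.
0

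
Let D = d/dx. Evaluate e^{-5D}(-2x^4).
- 2 x^{4} + 40 x^{3} - 300 x^{2} + 1000 x - 1250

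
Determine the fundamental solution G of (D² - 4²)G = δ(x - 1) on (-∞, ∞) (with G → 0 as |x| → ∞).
-\frac{e^{-4|x - 1|}}{8}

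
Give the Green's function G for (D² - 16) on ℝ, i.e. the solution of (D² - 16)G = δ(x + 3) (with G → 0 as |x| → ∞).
-\frac{e^{-4|x + 3|}}{8}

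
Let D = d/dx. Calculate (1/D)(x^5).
\frac{x^{6}}{6}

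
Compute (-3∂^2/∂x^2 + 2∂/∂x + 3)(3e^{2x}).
- 15 e^{2 x}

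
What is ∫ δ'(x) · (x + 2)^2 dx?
-4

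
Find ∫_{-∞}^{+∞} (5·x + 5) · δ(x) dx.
5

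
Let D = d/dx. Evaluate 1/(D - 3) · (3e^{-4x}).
- \frac{3 e^{- 4 x}}{7}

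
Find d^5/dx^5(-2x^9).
- 30240 x^{4}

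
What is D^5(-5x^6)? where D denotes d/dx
- 3600 x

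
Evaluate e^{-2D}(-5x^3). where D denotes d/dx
- 5 x^{3} + 30 x^{2} - 60 x + 40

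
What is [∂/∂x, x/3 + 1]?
\frac{1}{3}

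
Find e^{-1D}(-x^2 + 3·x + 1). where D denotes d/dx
- x^{2} + 5 x - 3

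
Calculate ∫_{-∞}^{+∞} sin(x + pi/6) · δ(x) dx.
\frac{1}{2}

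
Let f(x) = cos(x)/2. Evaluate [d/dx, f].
- \frac{\sin{\left(x \right)}}{2}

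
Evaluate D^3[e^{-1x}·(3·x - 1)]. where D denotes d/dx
\left(10 - 3 x\right) e^{- x}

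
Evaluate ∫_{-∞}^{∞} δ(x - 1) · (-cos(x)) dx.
- \cos{\left(1 \right)}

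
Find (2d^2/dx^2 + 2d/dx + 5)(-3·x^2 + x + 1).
- 15 x^{2} - 7 x - 5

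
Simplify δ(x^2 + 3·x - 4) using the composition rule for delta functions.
\frac{\delta(x + 4) + \delta(x - 1)}{5}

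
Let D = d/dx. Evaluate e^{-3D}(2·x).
2 x - 6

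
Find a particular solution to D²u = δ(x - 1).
\frac{|x - 1|}{2}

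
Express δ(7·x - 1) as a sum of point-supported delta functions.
\frac{\delta(x - 1/7)}{7}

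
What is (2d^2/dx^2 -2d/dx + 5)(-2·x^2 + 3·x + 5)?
- 10 x^{2} + 23 x + 11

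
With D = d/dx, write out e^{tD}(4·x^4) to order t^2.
4 x^{2} \left(6 t^{2} + 4 t x + x^{2}\right)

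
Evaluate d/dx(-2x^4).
- 8 x^{3}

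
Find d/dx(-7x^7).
- 49 x^{6}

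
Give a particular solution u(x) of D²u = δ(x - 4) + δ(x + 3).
\frac{|x - 4|}{2} + \frac{|x + 3|}{2}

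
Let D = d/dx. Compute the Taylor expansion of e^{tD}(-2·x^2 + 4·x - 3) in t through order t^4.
- 2 t^{2} - 4 t \left(x - 1\right) - 2 x^{2} + 4 x - 3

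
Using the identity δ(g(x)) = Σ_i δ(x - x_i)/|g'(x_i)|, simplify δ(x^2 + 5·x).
\frac{\delta(x + 5) + \delta(x)}{5}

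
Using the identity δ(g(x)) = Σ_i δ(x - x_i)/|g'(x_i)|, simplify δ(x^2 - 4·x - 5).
\frac{\delta(x - 5) + \delta(x + 1)}{6}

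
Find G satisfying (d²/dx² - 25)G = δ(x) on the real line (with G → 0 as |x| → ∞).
-\frac{e^{-5|x|}}{10}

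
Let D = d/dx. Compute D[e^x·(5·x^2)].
5 x \left(x + 2\right) e^{x}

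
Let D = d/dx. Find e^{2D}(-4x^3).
- 4 x^{3} - 24 x^{2} - 48 x - 32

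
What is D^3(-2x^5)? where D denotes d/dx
- 120 x^{2}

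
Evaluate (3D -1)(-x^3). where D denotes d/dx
x^{2} \left(x - 9\right)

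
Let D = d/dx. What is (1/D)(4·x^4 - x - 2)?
\frac{4 x^{5}}{5} - \frac{x^{2}}{2} - 2 x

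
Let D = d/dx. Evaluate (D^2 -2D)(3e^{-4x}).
72 e^{- 4 x}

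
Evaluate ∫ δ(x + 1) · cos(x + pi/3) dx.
\sin{\left(\frac{\pi}{6} + 1 \right)}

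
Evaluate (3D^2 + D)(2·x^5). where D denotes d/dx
10 x^{3} \left(x + 12\right)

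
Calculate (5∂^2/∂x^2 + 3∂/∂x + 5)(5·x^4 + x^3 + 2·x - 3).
25 x^{4} + 65 x^{3} + 309 x^{2} + 40 x - 9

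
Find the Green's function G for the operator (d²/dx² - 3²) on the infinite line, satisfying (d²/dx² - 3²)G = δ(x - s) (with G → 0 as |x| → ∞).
-\frac{e^{-3|x-s|}}{6}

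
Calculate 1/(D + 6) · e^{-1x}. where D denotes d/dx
\frac{e^{- x}}{5}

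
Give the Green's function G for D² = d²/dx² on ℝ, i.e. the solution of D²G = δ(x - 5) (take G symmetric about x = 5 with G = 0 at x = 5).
\frac{|x - 5|}{2}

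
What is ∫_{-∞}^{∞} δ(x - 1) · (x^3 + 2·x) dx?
3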